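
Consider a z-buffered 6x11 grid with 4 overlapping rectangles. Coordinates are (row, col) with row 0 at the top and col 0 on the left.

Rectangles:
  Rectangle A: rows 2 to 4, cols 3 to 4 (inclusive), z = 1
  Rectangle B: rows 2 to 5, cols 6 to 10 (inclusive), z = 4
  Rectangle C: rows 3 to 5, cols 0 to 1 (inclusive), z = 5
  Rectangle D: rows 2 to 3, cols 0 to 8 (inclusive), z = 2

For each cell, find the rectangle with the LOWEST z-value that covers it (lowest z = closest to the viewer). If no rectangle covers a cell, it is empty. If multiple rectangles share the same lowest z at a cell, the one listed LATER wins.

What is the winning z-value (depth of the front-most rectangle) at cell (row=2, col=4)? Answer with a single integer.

Check cell (2,4):
  A: rows 2-4 cols 3-4 z=1 -> covers; best now A (z=1)
  B: rows 2-5 cols 6-10 -> outside (col miss)
  C: rows 3-5 cols 0-1 -> outside (row miss)
  D: rows 2-3 cols 0-8 z=2 -> covers; best now A (z=1)
Winner: A at z=1

Answer: 1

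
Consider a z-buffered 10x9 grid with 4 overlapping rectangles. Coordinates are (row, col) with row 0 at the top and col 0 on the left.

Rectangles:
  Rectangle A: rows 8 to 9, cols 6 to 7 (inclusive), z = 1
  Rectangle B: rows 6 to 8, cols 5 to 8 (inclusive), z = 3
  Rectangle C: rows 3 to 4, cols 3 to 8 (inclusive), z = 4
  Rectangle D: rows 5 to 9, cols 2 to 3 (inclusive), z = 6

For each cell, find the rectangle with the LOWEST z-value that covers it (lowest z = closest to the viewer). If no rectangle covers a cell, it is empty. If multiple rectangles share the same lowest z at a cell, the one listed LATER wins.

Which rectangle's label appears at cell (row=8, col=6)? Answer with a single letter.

Check cell (8,6):
  A: rows 8-9 cols 6-7 z=1 -> covers; best now A (z=1)
  B: rows 6-8 cols 5-8 z=3 -> covers; best now A (z=1)
  C: rows 3-4 cols 3-8 -> outside (row miss)
  D: rows 5-9 cols 2-3 -> outside (col miss)
Winner: A at z=1

Answer: A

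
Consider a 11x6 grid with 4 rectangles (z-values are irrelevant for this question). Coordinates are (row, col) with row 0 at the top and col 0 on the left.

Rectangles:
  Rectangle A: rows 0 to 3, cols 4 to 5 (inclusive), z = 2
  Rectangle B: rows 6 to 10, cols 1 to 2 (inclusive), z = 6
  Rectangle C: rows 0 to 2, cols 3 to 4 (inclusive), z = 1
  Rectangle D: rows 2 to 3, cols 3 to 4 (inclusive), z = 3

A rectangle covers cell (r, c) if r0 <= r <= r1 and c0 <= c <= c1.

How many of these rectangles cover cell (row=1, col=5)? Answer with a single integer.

Answer: 1

Derivation:
Check cell (1,5):
  A: rows 0-3 cols 4-5 -> covers
  B: rows 6-10 cols 1-2 -> outside (row miss)
  C: rows 0-2 cols 3-4 -> outside (col miss)
  D: rows 2-3 cols 3-4 -> outside (row miss)
Count covering = 1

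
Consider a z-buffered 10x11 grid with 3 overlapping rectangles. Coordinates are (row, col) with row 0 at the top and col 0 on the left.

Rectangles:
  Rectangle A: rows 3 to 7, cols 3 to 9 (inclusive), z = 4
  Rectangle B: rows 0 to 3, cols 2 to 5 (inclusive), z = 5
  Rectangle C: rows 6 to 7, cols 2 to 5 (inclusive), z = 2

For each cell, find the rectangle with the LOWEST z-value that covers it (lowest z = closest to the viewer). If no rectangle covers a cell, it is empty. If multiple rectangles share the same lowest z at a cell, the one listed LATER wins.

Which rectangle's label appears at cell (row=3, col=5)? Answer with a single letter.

Check cell (3,5):
  A: rows 3-7 cols 3-9 z=4 -> covers; best now A (z=4)
  B: rows 0-3 cols 2-5 z=5 -> covers; best now A (z=4)
  C: rows 6-7 cols 2-5 -> outside (row miss)
Winner: A at z=4

Answer: A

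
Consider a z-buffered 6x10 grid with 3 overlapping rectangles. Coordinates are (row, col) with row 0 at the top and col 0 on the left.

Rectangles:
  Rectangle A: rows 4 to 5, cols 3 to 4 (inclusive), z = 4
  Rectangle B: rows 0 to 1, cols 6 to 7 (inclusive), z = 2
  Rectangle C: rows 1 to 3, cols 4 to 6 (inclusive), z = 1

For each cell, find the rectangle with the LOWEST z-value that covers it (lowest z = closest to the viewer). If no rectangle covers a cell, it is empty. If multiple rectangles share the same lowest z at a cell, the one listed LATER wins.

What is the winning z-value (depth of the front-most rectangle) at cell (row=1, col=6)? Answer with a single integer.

Answer: 1

Derivation:
Check cell (1,6):
  A: rows 4-5 cols 3-4 -> outside (row miss)
  B: rows 0-1 cols 6-7 z=2 -> covers; best now B (z=2)
  C: rows 1-3 cols 4-6 z=1 -> covers; best now C (z=1)
Winner: C at z=1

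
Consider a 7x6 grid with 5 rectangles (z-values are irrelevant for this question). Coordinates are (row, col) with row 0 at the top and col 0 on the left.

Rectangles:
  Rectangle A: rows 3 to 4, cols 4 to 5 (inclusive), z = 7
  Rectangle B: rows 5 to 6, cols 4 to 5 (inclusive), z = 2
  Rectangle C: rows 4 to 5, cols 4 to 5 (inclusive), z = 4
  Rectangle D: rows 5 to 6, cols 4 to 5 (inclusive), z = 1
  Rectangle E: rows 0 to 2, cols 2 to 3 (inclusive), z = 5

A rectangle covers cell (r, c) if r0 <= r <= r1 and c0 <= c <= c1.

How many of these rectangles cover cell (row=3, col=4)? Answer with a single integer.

Answer: 1

Derivation:
Check cell (3,4):
  A: rows 3-4 cols 4-5 -> covers
  B: rows 5-6 cols 4-5 -> outside (row miss)
  C: rows 4-5 cols 4-5 -> outside (row miss)
  D: rows 5-6 cols 4-5 -> outside (row miss)
  E: rows 0-2 cols 2-3 -> outside (row miss)
Count covering = 1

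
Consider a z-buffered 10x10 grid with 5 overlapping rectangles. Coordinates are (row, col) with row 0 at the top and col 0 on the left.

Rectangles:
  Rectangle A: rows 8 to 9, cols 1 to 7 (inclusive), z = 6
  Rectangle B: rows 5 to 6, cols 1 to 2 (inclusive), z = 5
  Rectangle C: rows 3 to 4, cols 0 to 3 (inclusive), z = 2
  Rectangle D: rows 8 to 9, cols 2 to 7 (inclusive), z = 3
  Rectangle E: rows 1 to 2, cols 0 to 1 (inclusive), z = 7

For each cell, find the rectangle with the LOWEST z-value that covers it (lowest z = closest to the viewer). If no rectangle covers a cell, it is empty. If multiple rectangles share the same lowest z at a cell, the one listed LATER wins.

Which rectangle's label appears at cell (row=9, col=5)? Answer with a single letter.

Answer: D

Derivation:
Check cell (9,5):
  A: rows 8-9 cols 1-7 z=6 -> covers; best now A (z=6)
  B: rows 5-6 cols 1-2 -> outside (row miss)
  C: rows 3-4 cols 0-3 -> outside (row miss)
  D: rows 8-9 cols 2-7 z=3 -> covers; best now D (z=3)
  E: rows 1-2 cols 0-1 -> outside (row miss)
Winner: D at z=3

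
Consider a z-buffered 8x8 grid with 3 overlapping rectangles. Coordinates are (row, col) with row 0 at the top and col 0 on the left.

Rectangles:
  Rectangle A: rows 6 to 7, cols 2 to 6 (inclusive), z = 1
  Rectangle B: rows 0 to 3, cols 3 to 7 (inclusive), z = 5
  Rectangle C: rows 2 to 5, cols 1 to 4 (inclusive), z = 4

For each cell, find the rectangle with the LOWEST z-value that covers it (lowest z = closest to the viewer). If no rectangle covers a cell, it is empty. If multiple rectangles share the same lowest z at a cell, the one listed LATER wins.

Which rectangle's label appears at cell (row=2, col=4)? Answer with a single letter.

Answer: C

Derivation:
Check cell (2,4):
  A: rows 6-7 cols 2-6 -> outside (row miss)
  B: rows 0-3 cols 3-7 z=5 -> covers; best now B (z=5)
  C: rows 2-5 cols 1-4 z=4 -> covers; best now C (z=4)
Winner: C at z=4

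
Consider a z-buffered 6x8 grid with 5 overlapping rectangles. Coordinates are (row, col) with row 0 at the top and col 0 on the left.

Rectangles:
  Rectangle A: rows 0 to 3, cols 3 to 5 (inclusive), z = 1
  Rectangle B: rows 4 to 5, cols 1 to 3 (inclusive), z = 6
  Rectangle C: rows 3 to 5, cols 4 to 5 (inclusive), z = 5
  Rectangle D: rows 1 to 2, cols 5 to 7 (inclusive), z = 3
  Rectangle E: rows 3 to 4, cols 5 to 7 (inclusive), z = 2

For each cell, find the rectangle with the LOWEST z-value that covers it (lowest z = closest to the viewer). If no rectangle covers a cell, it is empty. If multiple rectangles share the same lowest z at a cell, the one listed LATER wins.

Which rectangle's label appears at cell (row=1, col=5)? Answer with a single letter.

Check cell (1,5):
  A: rows 0-3 cols 3-5 z=1 -> covers; best now A (z=1)
  B: rows 4-5 cols 1-3 -> outside (row miss)
  C: rows 3-5 cols 4-5 -> outside (row miss)
  D: rows 1-2 cols 5-7 z=3 -> covers; best now A (z=1)
  E: rows 3-4 cols 5-7 -> outside (row miss)
Winner: A at z=1

Answer: A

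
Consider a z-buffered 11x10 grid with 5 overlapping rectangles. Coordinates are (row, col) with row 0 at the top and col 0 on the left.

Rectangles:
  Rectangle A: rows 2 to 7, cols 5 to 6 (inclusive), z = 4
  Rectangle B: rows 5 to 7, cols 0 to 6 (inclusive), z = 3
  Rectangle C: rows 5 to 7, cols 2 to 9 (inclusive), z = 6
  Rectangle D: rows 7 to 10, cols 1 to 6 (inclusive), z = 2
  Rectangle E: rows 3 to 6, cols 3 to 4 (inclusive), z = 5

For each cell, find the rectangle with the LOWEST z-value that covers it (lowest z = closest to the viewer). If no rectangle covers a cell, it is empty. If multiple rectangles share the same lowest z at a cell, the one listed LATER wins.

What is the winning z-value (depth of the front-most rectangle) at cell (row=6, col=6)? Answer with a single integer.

Check cell (6,6):
  A: rows 2-7 cols 5-6 z=4 -> covers; best now A (z=4)
  B: rows 5-7 cols 0-6 z=3 -> covers; best now B (z=3)
  C: rows 5-7 cols 2-9 z=6 -> covers; best now B (z=3)
  D: rows 7-10 cols 1-6 -> outside (row miss)
  E: rows 3-6 cols 3-4 -> outside (col miss)
Winner: B at z=3

Answer: 3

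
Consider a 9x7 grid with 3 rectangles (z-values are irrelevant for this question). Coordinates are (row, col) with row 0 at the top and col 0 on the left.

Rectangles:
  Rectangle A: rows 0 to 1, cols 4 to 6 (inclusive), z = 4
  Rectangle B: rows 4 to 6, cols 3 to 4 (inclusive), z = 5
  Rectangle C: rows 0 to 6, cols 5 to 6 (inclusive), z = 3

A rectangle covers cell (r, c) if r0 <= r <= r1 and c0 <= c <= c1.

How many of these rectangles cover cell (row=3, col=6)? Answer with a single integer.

Answer: 1

Derivation:
Check cell (3,6):
  A: rows 0-1 cols 4-6 -> outside (row miss)
  B: rows 4-6 cols 3-4 -> outside (row miss)
  C: rows 0-6 cols 5-6 -> covers
Count covering = 1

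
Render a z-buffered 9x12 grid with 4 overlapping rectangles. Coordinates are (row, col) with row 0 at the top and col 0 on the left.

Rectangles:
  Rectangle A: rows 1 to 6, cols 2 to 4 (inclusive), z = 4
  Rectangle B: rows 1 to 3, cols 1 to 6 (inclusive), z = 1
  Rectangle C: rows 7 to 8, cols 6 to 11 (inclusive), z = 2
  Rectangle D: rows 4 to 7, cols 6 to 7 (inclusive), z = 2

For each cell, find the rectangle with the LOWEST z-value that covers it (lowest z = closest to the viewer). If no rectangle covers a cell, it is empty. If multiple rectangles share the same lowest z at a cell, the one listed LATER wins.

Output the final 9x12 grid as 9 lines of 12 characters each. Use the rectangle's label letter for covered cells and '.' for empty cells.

............
.BBBBBB.....
.BBBBBB.....
.BBBBBB.....
..AAA.DD....
..AAA.DD....
..AAA.DD....
......DDCCCC
......CCCCCC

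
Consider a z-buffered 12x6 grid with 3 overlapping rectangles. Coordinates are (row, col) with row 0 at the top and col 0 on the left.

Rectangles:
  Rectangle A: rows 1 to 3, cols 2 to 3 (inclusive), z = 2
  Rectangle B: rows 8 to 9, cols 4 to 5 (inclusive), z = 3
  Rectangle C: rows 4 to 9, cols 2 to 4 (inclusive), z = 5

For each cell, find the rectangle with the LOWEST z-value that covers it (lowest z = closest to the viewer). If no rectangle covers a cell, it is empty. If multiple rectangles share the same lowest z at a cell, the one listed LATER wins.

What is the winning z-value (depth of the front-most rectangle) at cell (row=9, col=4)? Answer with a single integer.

Check cell (9,4):
  A: rows 1-3 cols 2-3 -> outside (row miss)
  B: rows 8-9 cols 4-5 z=3 -> covers; best now B (z=3)
  C: rows 4-9 cols 2-4 z=5 -> covers; best now B (z=3)
Winner: B at z=3

Answer: 3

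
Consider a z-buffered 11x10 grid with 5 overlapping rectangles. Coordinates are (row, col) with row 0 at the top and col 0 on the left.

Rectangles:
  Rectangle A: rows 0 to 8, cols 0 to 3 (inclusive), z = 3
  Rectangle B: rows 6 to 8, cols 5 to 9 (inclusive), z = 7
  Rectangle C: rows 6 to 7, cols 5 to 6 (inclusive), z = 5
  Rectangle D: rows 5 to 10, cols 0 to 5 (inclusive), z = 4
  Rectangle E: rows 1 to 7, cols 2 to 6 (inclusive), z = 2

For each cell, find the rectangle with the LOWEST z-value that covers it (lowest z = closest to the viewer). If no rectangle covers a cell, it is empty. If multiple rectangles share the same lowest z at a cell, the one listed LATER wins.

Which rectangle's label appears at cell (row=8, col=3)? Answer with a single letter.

Check cell (8,3):
  A: rows 0-8 cols 0-3 z=3 -> covers; best now A (z=3)
  B: rows 6-8 cols 5-9 -> outside (col miss)
  C: rows 6-7 cols 5-6 -> outside (row miss)
  D: rows 5-10 cols 0-5 z=4 -> covers; best now A (z=3)
  E: rows 1-7 cols 2-6 -> outside (row miss)
Winner: A at z=3

Answer: A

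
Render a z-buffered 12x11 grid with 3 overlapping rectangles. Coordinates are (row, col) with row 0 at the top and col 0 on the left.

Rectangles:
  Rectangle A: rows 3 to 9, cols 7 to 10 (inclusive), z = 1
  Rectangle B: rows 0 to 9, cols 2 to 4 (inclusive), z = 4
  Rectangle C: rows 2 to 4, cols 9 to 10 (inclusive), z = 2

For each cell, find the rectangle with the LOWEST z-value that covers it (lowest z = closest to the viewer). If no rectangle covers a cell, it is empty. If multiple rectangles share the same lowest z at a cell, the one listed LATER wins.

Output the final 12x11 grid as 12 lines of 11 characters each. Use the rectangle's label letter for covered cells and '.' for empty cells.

..BBB......
..BBB......
..BBB....CC
..BBB..AAAA
..BBB..AAAA
..BBB..AAAA
..BBB..AAAA
..BBB..AAAA
..BBB..AAAA
..BBB..AAAA
...........
...........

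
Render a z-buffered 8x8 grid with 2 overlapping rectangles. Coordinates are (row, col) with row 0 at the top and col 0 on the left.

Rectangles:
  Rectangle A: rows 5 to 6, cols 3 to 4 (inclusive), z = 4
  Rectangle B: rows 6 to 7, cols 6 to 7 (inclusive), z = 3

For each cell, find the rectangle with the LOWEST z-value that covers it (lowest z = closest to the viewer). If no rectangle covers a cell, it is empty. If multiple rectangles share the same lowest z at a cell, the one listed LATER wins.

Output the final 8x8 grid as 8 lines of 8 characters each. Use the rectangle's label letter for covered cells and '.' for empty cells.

........
........
........
........
........
...AA...
...AA.BB
......BB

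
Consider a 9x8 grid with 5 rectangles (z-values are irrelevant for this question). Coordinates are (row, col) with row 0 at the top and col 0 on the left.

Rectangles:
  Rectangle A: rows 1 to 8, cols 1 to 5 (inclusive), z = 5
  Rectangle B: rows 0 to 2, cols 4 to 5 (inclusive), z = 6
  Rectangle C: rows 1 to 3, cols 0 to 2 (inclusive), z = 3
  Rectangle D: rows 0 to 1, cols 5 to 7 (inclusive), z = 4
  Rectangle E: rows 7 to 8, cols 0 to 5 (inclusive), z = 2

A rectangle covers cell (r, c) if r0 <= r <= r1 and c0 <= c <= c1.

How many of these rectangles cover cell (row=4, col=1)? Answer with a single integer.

Check cell (4,1):
  A: rows 1-8 cols 1-5 -> covers
  B: rows 0-2 cols 4-5 -> outside (row miss)
  C: rows 1-3 cols 0-2 -> outside (row miss)
  D: rows 0-1 cols 5-7 -> outside (row miss)
  E: rows 7-8 cols 0-5 -> outside (row miss)
Count covering = 1

Answer: 1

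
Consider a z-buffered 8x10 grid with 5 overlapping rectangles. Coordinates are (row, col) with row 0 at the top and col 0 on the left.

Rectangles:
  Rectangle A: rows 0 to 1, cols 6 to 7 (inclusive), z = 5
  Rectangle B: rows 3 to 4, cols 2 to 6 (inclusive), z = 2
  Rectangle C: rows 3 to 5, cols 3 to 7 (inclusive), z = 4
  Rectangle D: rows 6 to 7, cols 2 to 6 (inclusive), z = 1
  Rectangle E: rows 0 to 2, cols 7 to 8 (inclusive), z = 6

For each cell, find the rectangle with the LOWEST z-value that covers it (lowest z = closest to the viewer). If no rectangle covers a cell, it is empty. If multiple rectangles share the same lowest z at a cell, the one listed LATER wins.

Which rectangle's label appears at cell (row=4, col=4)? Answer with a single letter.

Answer: B

Derivation:
Check cell (4,4):
  A: rows 0-1 cols 6-7 -> outside (row miss)
  B: rows 3-4 cols 2-6 z=2 -> covers; best now B (z=2)
  C: rows 3-5 cols 3-7 z=4 -> covers; best now B (z=2)
  D: rows 6-7 cols 2-6 -> outside (row miss)
  E: rows 0-2 cols 7-8 -> outside (row miss)
Winner: B at z=2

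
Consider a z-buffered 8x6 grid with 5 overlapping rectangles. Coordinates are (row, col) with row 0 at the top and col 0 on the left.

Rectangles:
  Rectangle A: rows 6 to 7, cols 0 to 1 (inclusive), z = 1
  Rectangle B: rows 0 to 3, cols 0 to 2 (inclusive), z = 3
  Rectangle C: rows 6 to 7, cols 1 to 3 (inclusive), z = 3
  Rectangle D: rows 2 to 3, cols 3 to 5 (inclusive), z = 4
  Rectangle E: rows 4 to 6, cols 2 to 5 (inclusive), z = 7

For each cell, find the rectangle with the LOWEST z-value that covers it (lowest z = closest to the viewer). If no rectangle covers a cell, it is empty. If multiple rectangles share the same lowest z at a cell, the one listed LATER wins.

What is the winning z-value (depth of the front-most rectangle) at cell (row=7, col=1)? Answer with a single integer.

Answer: 1

Derivation:
Check cell (7,1):
  A: rows 6-7 cols 0-1 z=1 -> covers; best now A (z=1)
  B: rows 0-3 cols 0-2 -> outside (row miss)
  C: rows 6-7 cols 1-3 z=3 -> covers; best now A (z=1)
  D: rows 2-3 cols 3-5 -> outside (row miss)
  E: rows 4-6 cols 2-5 -> outside (row miss)
Winner: A at z=1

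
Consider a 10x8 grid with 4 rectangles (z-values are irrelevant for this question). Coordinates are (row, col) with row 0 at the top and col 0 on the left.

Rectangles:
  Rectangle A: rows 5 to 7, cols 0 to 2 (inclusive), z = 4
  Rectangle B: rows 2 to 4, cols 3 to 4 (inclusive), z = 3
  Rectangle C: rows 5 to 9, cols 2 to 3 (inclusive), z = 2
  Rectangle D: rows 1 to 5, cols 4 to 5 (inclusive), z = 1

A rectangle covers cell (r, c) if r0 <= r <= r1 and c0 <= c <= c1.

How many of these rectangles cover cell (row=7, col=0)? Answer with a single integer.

Answer: 1

Derivation:
Check cell (7,0):
  A: rows 5-7 cols 0-2 -> covers
  B: rows 2-4 cols 3-4 -> outside (row miss)
  C: rows 5-9 cols 2-3 -> outside (col miss)
  D: rows 1-5 cols 4-5 -> outside (row miss)
Count covering = 1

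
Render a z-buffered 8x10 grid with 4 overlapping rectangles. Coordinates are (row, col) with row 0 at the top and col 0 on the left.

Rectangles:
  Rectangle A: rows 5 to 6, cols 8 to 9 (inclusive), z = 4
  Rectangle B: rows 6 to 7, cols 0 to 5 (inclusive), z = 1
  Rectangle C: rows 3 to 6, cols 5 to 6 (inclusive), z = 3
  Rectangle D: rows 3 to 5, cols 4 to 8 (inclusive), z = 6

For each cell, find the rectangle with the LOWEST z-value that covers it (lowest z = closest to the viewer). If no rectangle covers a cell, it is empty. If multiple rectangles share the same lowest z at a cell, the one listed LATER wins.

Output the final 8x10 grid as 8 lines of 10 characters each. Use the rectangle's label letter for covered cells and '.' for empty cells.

..........
..........
..........
....DCCDD.
....DCCDD.
....DCCDAA
BBBBBBC.AA
BBBBBB....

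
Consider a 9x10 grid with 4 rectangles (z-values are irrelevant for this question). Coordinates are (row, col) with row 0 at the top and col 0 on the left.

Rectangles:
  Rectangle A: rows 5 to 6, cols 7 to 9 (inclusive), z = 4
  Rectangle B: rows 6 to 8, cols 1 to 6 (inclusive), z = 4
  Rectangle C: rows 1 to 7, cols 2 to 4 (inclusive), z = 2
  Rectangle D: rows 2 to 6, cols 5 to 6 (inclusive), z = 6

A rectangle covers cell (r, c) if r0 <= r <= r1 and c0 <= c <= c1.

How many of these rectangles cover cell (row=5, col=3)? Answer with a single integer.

Answer: 1

Derivation:
Check cell (5,3):
  A: rows 5-6 cols 7-9 -> outside (col miss)
  B: rows 6-8 cols 1-6 -> outside (row miss)
  C: rows 1-7 cols 2-4 -> covers
  D: rows 2-6 cols 5-6 -> outside (col miss)
Count covering = 1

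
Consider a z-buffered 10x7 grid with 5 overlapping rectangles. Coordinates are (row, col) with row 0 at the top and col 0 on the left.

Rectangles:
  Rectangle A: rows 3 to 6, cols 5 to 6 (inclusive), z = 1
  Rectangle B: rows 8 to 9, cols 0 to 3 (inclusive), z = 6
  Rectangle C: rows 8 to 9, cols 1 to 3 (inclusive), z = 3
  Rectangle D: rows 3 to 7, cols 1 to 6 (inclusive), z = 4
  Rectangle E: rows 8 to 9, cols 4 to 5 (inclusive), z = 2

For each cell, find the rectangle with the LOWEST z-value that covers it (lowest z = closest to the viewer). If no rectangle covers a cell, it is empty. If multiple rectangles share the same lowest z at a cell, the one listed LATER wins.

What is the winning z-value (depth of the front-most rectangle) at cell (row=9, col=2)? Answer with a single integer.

Answer: 3

Derivation:
Check cell (9,2):
  A: rows 3-6 cols 5-6 -> outside (row miss)
  B: rows 8-9 cols 0-3 z=6 -> covers; best now B (z=6)
  C: rows 8-9 cols 1-3 z=3 -> covers; best now C (z=3)
  D: rows 3-7 cols 1-6 -> outside (row miss)
  E: rows 8-9 cols 4-5 -> outside (col miss)
Winner: C at z=3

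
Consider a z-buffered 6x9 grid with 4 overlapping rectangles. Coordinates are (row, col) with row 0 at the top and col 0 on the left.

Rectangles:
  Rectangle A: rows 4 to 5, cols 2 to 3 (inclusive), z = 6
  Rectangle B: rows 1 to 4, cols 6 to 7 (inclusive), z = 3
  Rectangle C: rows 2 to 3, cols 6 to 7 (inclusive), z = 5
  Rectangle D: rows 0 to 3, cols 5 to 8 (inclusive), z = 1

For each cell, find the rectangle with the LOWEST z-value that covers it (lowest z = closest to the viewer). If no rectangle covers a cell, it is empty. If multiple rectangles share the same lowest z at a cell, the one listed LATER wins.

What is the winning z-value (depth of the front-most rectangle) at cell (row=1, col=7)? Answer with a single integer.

Check cell (1,7):
  A: rows 4-5 cols 2-3 -> outside (row miss)
  B: rows 1-4 cols 6-7 z=3 -> covers; best now B (z=3)
  C: rows 2-3 cols 6-7 -> outside (row miss)
  D: rows 0-3 cols 5-8 z=1 -> covers; best now D (z=1)
Winner: D at z=1

Answer: 1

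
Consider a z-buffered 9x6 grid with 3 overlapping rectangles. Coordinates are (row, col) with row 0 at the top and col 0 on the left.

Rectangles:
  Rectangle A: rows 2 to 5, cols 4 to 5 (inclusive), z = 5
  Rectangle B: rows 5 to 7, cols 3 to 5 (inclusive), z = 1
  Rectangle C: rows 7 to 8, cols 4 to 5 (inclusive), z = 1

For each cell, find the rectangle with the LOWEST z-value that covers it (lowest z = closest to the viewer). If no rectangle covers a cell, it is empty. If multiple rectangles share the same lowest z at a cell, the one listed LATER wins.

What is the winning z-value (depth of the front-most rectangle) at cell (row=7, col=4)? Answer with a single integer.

Answer: 1

Derivation:
Check cell (7,4):
  A: rows 2-5 cols 4-5 -> outside (row miss)
  B: rows 5-7 cols 3-5 z=1 -> covers; best now B (z=1)
  C: rows 7-8 cols 4-5 z=1 -> covers; best now C (z=1)
Winner: C at z=1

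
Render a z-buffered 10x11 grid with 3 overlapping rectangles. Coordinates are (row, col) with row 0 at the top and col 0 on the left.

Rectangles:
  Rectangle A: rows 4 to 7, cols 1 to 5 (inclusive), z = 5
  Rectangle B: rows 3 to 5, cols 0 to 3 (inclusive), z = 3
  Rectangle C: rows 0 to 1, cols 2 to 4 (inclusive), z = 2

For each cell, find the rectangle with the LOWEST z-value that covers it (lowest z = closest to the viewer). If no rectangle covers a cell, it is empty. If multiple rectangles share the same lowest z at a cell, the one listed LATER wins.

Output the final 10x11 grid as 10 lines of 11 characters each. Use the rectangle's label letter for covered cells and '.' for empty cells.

..CCC......
..CCC......
...........
BBBB.......
BBBBAA.....
BBBBAA.....
.AAAAA.....
.AAAAA.....
...........
...........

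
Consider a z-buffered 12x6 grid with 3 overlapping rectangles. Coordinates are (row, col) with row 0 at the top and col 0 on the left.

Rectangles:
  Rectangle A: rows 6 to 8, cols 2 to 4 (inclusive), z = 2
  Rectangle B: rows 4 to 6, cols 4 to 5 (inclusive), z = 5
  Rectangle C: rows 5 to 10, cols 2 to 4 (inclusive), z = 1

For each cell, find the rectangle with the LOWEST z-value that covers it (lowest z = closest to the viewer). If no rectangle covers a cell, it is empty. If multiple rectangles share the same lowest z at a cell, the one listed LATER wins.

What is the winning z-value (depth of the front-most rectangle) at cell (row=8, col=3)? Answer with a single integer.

Answer: 1

Derivation:
Check cell (8,3):
  A: rows 6-8 cols 2-4 z=2 -> covers; best now A (z=2)
  B: rows 4-6 cols 4-5 -> outside (row miss)
  C: rows 5-10 cols 2-4 z=1 -> covers; best now C (z=1)
Winner: C at z=1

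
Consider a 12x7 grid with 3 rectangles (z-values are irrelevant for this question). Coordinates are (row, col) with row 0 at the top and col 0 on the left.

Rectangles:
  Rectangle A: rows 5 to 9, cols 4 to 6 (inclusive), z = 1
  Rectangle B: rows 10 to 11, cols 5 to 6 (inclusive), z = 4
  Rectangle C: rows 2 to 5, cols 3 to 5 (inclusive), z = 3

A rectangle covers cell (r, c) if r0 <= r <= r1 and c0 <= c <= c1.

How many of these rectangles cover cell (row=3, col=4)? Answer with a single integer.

Answer: 1

Derivation:
Check cell (3,4):
  A: rows 5-9 cols 4-6 -> outside (row miss)
  B: rows 10-11 cols 5-6 -> outside (row miss)
  C: rows 2-5 cols 3-5 -> covers
Count covering = 1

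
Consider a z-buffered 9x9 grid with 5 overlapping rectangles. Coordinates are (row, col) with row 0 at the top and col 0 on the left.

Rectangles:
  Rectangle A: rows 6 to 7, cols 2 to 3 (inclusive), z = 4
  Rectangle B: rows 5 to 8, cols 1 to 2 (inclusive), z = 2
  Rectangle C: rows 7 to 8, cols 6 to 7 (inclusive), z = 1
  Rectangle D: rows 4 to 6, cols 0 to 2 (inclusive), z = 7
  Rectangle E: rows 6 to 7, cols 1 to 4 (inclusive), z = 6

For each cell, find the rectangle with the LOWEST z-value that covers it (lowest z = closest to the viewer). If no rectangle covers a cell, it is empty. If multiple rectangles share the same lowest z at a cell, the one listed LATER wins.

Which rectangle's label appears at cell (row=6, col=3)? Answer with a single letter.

Check cell (6,3):
  A: rows 6-7 cols 2-3 z=4 -> covers; best now A (z=4)
  B: rows 5-8 cols 1-2 -> outside (col miss)
  C: rows 7-8 cols 6-7 -> outside (row miss)
  D: rows 4-6 cols 0-2 -> outside (col miss)
  E: rows 6-7 cols 1-4 z=6 -> covers; best now A (z=4)
Winner: A at z=4

Answer: A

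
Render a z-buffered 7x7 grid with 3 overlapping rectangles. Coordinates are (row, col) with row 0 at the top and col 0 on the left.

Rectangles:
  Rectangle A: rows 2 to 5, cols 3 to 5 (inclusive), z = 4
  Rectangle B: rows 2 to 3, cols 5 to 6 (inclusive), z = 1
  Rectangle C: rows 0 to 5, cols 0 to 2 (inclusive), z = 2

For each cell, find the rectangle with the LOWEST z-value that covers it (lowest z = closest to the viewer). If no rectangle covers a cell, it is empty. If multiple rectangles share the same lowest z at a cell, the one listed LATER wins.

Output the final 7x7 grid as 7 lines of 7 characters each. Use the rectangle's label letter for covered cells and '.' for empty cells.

CCC....
CCC....
CCCAABB
CCCAABB
CCCAAA.
CCCAAA.
.......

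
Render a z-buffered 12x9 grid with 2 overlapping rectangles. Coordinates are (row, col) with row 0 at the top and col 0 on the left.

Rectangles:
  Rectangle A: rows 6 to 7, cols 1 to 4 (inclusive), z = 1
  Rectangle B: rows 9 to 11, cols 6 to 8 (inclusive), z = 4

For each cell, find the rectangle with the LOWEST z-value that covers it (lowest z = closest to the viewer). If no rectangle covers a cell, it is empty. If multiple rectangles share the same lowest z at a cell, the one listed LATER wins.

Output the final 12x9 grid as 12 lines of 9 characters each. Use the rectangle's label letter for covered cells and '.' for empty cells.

.........
.........
.........
.........
.........
.........
.AAAA....
.AAAA....
.........
......BBB
......BBB
......BBB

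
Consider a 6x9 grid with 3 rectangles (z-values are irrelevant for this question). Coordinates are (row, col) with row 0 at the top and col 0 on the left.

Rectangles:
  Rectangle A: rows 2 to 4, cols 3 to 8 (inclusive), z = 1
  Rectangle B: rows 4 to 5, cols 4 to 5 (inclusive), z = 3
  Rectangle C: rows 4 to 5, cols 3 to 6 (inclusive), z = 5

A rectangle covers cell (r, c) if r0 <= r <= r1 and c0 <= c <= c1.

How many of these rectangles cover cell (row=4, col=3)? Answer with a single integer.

Answer: 2

Derivation:
Check cell (4,3):
  A: rows 2-4 cols 3-8 -> covers
  B: rows 4-5 cols 4-5 -> outside (col miss)
  C: rows 4-5 cols 3-6 -> covers
Count covering = 2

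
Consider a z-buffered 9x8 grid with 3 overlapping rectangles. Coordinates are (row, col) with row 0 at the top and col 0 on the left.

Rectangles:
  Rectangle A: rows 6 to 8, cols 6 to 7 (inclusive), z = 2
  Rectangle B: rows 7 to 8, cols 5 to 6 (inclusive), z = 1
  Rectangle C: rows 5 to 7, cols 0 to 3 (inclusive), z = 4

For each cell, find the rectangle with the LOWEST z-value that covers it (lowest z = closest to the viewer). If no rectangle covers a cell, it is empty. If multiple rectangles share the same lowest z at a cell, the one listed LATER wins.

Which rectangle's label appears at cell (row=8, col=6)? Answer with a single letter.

Answer: B

Derivation:
Check cell (8,6):
  A: rows 6-8 cols 6-7 z=2 -> covers; best now A (z=2)
  B: rows 7-8 cols 5-6 z=1 -> covers; best now B (z=1)
  C: rows 5-7 cols 0-3 -> outside (row miss)
Winner: B at z=1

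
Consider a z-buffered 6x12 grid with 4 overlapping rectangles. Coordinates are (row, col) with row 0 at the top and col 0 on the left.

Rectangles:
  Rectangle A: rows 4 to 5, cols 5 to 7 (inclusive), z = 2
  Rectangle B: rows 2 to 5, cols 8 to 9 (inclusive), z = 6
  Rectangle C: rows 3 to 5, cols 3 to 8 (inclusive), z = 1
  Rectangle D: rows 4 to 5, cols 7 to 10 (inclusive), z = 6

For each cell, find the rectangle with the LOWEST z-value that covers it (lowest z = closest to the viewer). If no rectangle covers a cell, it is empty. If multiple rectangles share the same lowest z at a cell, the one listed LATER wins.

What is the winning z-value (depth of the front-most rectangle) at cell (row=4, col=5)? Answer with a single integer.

Check cell (4,5):
  A: rows 4-5 cols 5-7 z=2 -> covers; best now A (z=2)
  B: rows 2-5 cols 8-9 -> outside (col miss)
  C: rows 3-5 cols 3-8 z=1 -> covers; best now C (z=1)
  D: rows 4-5 cols 7-10 -> outside (col miss)
Winner: C at z=1

Answer: 1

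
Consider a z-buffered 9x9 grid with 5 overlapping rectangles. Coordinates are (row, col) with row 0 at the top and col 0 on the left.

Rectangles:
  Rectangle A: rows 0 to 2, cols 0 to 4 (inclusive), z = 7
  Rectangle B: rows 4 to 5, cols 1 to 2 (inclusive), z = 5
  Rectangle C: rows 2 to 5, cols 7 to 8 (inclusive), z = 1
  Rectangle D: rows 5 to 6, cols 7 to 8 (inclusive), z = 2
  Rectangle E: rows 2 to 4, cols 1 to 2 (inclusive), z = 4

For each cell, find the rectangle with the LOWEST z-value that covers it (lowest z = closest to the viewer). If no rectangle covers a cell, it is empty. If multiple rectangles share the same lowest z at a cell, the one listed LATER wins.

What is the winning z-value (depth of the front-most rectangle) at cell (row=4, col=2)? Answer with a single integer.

Check cell (4,2):
  A: rows 0-2 cols 0-4 -> outside (row miss)
  B: rows 4-5 cols 1-2 z=5 -> covers; best now B (z=5)
  C: rows 2-5 cols 7-8 -> outside (col miss)
  D: rows 5-6 cols 7-8 -> outside (row miss)
  E: rows 2-4 cols 1-2 z=4 -> covers; best now E (z=4)
Winner: E at z=4

Answer: 4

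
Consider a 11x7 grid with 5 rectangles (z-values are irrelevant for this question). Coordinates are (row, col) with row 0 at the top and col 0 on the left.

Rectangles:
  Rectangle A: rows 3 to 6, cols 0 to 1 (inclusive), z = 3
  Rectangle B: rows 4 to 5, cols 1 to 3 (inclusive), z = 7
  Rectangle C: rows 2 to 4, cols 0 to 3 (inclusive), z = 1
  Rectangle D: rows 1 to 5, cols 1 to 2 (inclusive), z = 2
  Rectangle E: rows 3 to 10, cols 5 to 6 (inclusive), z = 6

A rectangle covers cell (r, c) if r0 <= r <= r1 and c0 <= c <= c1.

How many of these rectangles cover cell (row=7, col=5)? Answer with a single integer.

Answer: 1

Derivation:
Check cell (7,5):
  A: rows 3-6 cols 0-1 -> outside (row miss)
  B: rows 4-5 cols 1-3 -> outside (row miss)
  C: rows 2-4 cols 0-3 -> outside (row miss)
  D: rows 1-5 cols 1-2 -> outside (row miss)
  E: rows 3-10 cols 5-6 -> covers
Count covering = 1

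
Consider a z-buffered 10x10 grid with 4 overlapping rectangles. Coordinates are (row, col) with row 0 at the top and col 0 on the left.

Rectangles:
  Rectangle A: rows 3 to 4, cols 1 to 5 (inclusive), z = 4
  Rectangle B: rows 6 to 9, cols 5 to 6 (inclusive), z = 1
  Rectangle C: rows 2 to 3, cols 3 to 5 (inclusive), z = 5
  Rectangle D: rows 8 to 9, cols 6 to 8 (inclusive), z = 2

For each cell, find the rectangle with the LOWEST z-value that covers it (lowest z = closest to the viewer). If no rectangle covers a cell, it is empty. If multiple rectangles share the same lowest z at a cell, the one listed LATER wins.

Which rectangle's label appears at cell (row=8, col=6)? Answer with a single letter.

Check cell (8,6):
  A: rows 3-4 cols 1-5 -> outside (row miss)
  B: rows 6-9 cols 5-6 z=1 -> covers; best now B (z=1)
  C: rows 2-3 cols 3-5 -> outside (row miss)
  D: rows 8-9 cols 6-8 z=2 -> covers; best now B (z=1)
Winner: B at z=1

Answer: B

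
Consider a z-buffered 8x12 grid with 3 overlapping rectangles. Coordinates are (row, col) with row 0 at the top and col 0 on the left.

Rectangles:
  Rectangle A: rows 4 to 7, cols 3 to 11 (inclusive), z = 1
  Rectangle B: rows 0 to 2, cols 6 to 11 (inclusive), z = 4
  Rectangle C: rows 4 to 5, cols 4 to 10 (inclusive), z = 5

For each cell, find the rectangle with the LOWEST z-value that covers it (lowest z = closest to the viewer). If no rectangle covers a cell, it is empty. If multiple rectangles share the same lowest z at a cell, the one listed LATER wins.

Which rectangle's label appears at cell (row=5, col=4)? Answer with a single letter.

Answer: A

Derivation:
Check cell (5,4):
  A: rows 4-7 cols 3-11 z=1 -> covers; best now A (z=1)
  B: rows 0-2 cols 6-11 -> outside (row miss)
  C: rows 4-5 cols 4-10 z=5 -> covers; best now A (z=1)
Winner: A at z=1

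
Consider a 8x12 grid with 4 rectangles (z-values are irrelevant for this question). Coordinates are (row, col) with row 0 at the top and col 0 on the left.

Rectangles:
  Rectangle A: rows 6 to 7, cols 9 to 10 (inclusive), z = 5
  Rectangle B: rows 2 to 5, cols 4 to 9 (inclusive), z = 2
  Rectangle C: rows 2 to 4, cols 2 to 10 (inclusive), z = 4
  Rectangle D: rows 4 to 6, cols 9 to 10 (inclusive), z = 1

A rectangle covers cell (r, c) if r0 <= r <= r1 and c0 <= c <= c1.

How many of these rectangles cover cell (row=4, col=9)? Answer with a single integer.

Answer: 3

Derivation:
Check cell (4,9):
  A: rows 6-7 cols 9-10 -> outside (row miss)
  B: rows 2-5 cols 4-9 -> covers
  C: rows 2-4 cols 2-10 -> covers
  D: rows 4-6 cols 9-10 -> covers
Count covering = 3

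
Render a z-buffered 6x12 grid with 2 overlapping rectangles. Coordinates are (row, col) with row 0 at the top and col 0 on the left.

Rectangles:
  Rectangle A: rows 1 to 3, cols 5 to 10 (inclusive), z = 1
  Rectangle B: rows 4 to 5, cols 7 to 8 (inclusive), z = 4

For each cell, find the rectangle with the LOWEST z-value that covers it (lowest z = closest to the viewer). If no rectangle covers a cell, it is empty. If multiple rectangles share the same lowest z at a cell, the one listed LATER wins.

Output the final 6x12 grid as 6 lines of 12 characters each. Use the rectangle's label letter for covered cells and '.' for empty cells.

............
.....AAAAAA.
.....AAAAAA.
.....AAAAAA.
.......BB...
.......BB...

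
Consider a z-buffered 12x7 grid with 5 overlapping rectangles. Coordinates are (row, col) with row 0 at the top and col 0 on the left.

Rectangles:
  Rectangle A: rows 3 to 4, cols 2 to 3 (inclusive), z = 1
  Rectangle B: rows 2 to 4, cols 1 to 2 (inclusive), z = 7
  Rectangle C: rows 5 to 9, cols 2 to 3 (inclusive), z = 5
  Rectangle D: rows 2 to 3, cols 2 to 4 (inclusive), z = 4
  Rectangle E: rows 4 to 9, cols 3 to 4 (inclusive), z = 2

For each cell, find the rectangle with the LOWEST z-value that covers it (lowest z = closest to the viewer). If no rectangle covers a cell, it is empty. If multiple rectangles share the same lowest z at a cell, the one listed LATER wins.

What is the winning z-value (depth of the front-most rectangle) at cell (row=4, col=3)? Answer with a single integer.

Check cell (4,3):
  A: rows 3-4 cols 2-3 z=1 -> covers; best now A (z=1)
  B: rows 2-4 cols 1-2 -> outside (col miss)
  C: rows 5-9 cols 2-3 -> outside (row miss)
  D: rows 2-3 cols 2-4 -> outside (row miss)
  E: rows 4-9 cols 3-4 z=2 -> covers; best now A (z=1)
Winner: A at z=1

Answer: 1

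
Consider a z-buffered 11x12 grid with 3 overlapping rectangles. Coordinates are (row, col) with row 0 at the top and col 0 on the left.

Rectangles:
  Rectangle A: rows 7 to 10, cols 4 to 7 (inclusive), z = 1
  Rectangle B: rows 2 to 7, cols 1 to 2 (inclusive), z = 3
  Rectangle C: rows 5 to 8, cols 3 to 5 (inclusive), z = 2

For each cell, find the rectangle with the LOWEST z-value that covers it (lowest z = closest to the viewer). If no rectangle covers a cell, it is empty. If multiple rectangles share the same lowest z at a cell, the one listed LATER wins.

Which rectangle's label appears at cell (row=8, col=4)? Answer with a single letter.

Check cell (8,4):
  A: rows 7-10 cols 4-7 z=1 -> covers; best now A (z=1)
  B: rows 2-7 cols 1-2 -> outside (row miss)
  C: rows 5-8 cols 3-5 z=2 -> covers; best now A (z=1)
Winner: A at z=1

Answer: A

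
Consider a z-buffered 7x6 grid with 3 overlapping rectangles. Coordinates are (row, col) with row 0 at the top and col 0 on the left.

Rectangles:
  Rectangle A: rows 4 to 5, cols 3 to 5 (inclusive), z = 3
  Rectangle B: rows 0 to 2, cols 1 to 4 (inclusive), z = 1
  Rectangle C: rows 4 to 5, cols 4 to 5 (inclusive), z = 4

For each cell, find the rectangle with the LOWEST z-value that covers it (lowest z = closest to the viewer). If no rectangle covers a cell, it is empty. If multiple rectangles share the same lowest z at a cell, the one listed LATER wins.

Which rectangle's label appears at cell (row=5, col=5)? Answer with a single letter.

Answer: A

Derivation:
Check cell (5,5):
  A: rows 4-5 cols 3-5 z=3 -> covers; best now A (z=3)
  B: rows 0-2 cols 1-4 -> outside (row miss)
  C: rows 4-5 cols 4-5 z=4 -> covers; best now A (z=3)
Winner: A at z=3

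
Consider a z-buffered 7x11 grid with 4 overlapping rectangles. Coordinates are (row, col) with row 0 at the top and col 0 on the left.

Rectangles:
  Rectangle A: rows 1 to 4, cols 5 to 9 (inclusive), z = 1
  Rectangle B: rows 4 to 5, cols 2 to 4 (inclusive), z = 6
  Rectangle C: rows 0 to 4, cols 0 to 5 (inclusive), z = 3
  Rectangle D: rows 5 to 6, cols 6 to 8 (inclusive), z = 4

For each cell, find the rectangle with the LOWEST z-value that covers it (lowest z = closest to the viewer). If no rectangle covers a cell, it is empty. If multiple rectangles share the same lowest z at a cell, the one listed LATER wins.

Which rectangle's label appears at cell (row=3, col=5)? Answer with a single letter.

Check cell (3,5):
  A: rows 1-4 cols 5-9 z=1 -> covers; best now A (z=1)
  B: rows 4-5 cols 2-4 -> outside (row miss)
  C: rows 0-4 cols 0-5 z=3 -> covers; best now A (z=1)
  D: rows 5-6 cols 6-8 -> outside (row miss)
Winner: A at z=1

Answer: A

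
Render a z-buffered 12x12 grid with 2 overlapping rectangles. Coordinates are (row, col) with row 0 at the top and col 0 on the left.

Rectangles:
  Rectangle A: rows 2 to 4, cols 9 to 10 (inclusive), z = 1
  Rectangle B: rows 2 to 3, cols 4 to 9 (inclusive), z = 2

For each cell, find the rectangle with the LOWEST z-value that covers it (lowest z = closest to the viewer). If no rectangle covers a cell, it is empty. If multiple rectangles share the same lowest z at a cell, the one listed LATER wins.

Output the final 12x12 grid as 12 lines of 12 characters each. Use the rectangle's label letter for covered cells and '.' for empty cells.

............
............
....BBBBBAA.
....BBBBBAA.
.........AA.
............
............
............
............
............
............
............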